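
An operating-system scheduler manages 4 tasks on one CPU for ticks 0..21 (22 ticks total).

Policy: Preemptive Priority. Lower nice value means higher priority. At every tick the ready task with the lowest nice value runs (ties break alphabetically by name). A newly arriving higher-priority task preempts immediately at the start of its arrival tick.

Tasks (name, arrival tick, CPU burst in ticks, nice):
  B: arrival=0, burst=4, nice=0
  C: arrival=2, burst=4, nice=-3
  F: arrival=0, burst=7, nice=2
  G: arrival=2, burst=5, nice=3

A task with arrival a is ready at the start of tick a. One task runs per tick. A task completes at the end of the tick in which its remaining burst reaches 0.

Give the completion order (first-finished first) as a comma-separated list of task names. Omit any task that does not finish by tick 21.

t=0: ready={B,F} → run B
t=1: ready={B,F} → run B
t=2: ready={B,C,F,G} → run C
t=3: ready={B,C,F,G} → run C
t=4: ready={B,C,F,G} → run C
t=5: ready={B,C,F,G} → run C
t=6: ready={B,F,G} → run B
t=7: ready={B,F,G} → run B
t=8: ready={F,G} → run F
t=9: ready={F,G} → run F
t=10: ready={F,G} → run F
t=11: ready={F,G} → run F
t=12: ready={F,G} → run F
t=13: ready={F,G} → run F
t=14: ready={F,G} → run F
t=15: ready={G} → run G
t=16: ready={G} → run G
t=17: ready={G} → run G
t=18: ready={G} → run G
t=19: ready={G} → run G
t=20: (idle)
t=21: (idle)

completion order = C, B, F, G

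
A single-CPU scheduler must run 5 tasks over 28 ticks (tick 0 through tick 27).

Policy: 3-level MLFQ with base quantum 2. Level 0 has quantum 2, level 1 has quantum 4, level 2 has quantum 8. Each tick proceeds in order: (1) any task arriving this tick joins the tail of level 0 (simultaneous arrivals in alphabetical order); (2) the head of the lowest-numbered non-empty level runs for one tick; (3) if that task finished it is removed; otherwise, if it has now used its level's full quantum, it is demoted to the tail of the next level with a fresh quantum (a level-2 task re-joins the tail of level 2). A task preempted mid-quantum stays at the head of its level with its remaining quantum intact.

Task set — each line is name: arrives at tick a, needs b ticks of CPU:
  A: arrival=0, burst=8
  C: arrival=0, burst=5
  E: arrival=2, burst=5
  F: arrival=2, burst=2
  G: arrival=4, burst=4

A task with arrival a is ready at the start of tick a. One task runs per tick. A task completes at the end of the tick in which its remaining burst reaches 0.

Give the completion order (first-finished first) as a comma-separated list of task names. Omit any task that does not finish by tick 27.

completion order = F, C, E, G, A

t=0: L0/L1/L2 = AC/-/- → run A
t=1: L0/L1/L2 = AC/-/- → run A
t=2: L0/L1/L2 = CEF/A/- → run C
t=3: L0/L1/L2 = CEF/A/- → run C
t=4: L0/L1/L2 = EFG/AC/- → run E
t=5: L0/L1/L2 = EFG/AC/- → run E
t=6: L0/L1/L2 = FG/ACE/- → run F
t=7: L0/L1/L2 = FG/ACE/- → run F
t=8: L0/L1/L2 = G/ACE/- → run G
t=9: L0/L1/L2 = G/ACE/- → run G
t=10: L0/L1/L2 = -/ACEG/- → run A
t=11: L0/L1/L2 = -/ACEG/- → run A
t=12: L0/L1/L2 = -/ACEG/- → run A
t=13: L0/L1/L2 = -/ACEG/- → run A
t=14: L0/L1/L2 = -/CEG/A → run C
t=15: L0/L1/L2 = -/CEG/A → run C
t=16: L0/L1/L2 = -/CEG/A → run C
t=17: L0/L1/L2 = -/EG/A → run E
t=18: L0/L1/L2 = -/EG/A → run E
t=19: L0/L1/L2 = -/EG/A → run E
t=20: L0/L1/L2 = -/G/A → run G
t=21: L0/L1/L2 = -/G/A → run G
t=22: L0/L1/L2 = -/-/A → run A
t=23: L0/L1/L2 = -/-/A → run A
t=24: (idle)
t=25: (idle)
t=26: (idle)
t=27: (idle)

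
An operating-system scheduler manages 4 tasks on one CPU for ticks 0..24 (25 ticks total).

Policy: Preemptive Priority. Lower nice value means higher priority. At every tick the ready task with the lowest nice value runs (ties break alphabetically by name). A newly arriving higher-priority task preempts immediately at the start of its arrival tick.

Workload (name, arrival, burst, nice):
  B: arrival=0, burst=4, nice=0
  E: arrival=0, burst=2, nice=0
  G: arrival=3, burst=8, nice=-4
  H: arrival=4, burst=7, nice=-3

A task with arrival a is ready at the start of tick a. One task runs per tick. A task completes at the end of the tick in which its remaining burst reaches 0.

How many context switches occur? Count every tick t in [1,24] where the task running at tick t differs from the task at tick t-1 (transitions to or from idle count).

context switches = 5

t=0: ready={B,E} → run B
t=1: ready={B,E} → run B
t=2: ready={B,E} → run B
t=3: ready={B,E,G} → run G
t=4: ready={B,E,G,H} → run G
t=5: ready={B,E,G,H} → run G
t=6: ready={B,E,G,H} → run G
t=7: ready={B,E,G,H} → run G
t=8: ready={B,E,G,H} → run G
t=9: ready={B,E,G,H} → run G
t=10: ready={B,E,G,H} → run G
t=11: ready={B,E,H} → run H
t=12: ready={B,E,H} → run H
t=13: ready={B,E,H} → run H
t=14: ready={B,E,H} → run H
t=15: ready={B,E,H} → run H
t=16: ready={B,E,H} → run H
t=17: ready={B,E,H} → run H
t=18: ready={B,E} → run B
t=19: ready={E} → run E
t=20: ready={E} → run E
t=21: (idle)
t=22: (idle)
t=23: (idle)
t=24: (idle)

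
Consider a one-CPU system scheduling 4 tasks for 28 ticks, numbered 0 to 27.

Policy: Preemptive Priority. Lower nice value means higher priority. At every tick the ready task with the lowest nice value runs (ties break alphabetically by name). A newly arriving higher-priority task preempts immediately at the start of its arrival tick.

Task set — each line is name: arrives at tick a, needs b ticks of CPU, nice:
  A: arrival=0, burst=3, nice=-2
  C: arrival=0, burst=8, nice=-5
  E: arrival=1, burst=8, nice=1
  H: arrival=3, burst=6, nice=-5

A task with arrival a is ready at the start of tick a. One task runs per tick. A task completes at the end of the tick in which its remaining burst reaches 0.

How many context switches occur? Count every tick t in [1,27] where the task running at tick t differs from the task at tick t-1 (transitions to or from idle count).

context switches = 4

t=0: ready={A,C} → run C
t=1: ready={A,C,E} → run C
t=2: ready={A,C,E} → run C
t=3: ready={A,C,E,H} → run C
t=4: ready={A,C,E,H} → run C
t=5: ready={A,C,E,H} → run C
t=6: ready={A,C,E,H} → run C
t=7: ready={A,C,E,H} → run C
t=8: ready={A,E,H} → run H
t=9: ready={A,E,H} → run H
t=10: ready={A,E,H} → run H
t=11: ready={A,E,H} → run H
t=12: ready={A,E,H} → run H
t=13: ready={A,E,H} → run H
t=14: ready={A,E} → run A
t=15: ready={A,E} → run A
t=16: ready={A,E} → run A
t=17: ready={E} → run E
t=18: ready={E} → run E
t=19: ready={E} → run E
t=20: ready={E} → run E
t=21: ready={E} → run E
t=22: ready={E} → run E
t=23: ready={E} → run E
t=24: ready={E} → run E
t=25: (idle)
t=26: (idle)
t=27: (idle)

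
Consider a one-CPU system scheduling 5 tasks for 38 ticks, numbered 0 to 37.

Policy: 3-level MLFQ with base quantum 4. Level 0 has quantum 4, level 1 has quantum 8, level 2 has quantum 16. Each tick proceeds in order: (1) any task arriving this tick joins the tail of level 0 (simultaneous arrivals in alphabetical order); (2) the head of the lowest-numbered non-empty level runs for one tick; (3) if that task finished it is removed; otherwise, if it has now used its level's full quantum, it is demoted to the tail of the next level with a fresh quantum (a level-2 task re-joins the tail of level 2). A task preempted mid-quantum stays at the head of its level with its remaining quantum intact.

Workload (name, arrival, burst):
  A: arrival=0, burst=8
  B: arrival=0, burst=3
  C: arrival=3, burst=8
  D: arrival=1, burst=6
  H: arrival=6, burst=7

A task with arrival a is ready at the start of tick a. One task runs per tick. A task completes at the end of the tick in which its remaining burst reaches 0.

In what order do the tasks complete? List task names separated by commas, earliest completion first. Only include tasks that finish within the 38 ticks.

t=0: L0/L1/L2 = AB/-/- → run A
t=1: L0/L1/L2 = ABD/-/- → run A
t=2: L0/L1/L2 = ABD/-/- → run A
t=3: L0/L1/L2 = ABDC/-/- → run A
t=4: L0/L1/L2 = BDC/A/- → run B
t=5: L0/L1/L2 = BDC/A/- → run B
t=6: L0/L1/L2 = BDCH/A/- → run B
t=7: L0/L1/L2 = DCH/A/- → run D
t=8: L0/L1/L2 = DCH/A/- → run D
t=9: L0/L1/L2 = DCH/A/- → run D
t=10: L0/L1/L2 = DCH/A/- → run D
t=11: L0/L1/L2 = CH/AD/- → run C
t=12: L0/L1/L2 = CH/AD/- → run C
t=13: L0/L1/L2 = CH/AD/- → run C
t=14: L0/L1/L2 = CH/AD/- → run C
t=15: L0/L1/L2 = H/ADC/- → run H
t=16: L0/L1/L2 = H/ADC/- → run H
t=17: L0/L1/L2 = H/ADC/- → run H
t=18: L0/L1/L2 = H/ADC/- → run H
t=19: L0/L1/L2 = -/ADCH/- → run A
t=20: L0/L1/L2 = -/ADCH/- → run A
t=21: L0/L1/L2 = -/ADCH/- → run A
t=22: L0/L1/L2 = -/ADCH/- → run A
t=23: L0/L1/L2 = -/DCH/- → run D
t=24: L0/L1/L2 = -/DCH/- → run D
t=25: L0/L1/L2 = -/CH/- → run C
t=26: L0/L1/L2 = -/CH/- → run C
t=27: L0/L1/L2 = -/CH/- → run C
t=28: L0/L1/L2 = -/CH/- → run C
t=29: L0/L1/L2 = -/H/- → run H
t=30: L0/L1/L2 = -/H/- → run H
t=31: L0/L1/L2 = -/H/- → run H
t=32: (idle)
t=33: (idle)
t=34: (idle)
t=35: (idle)
t=36: (idle)
t=37: (idle)

completion order = B, A, D, C, H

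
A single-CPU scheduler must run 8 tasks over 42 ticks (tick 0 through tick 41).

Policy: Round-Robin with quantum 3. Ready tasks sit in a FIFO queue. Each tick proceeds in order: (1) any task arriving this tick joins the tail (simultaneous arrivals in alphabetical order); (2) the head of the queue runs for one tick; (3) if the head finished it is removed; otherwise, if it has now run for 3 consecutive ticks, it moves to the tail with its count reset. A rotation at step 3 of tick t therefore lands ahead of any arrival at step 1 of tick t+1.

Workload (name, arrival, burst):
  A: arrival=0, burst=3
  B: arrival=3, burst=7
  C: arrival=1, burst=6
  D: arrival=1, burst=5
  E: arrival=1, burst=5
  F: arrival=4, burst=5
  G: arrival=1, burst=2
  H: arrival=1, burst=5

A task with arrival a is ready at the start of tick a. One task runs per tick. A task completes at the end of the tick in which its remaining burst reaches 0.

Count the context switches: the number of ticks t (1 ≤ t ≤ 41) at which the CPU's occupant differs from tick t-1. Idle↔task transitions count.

t=0: queue=[A] q_used=0 → run A
t=1: queue=[A,C,D,E,G,H] q_used=1 → run A
t=2: queue=[A,C,D,E,G,H] q_used=2 → run A
t=3: queue=[C,D,E,G,H,B] q_used=0 → run C
t=4: queue=[C,D,E,G,H,B,F] q_used=1 → run C
t=5: queue=[C,D,E,G,H,B,F] q_used=2 → run C
t=6: queue=[D,E,G,H,B,F,C] q_used=0 → run D
t=7: queue=[D,E,G,H,B,F,C] q_used=1 → run D
t=8: queue=[D,E,G,H,B,F,C] q_used=2 → run D
t=9: queue=[E,G,H,B,F,C,D] q_used=0 → run E
t=10: queue=[E,G,H,B,F,C,D] q_used=1 → run E
t=11: queue=[E,G,H,B,F,C,D] q_used=2 → run E
t=12: queue=[G,H,B,F,C,D,E] q_used=0 → run G
t=13: queue=[G,H,B,F,C,D,E] q_used=1 → run G
t=14: queue=[H,B,F,C,D,E] q_used=0 → run H
t=15: queue=[H,B,F,C,D,E] q_used=1 → run H
t=16: queue=[H,B,F,C,D,E] q_used=2 → run H
t=17: queue=[B,F,C,D,E,H] q_used=0 → run B
t=18: queue=[B,F,C,D,E,H] q_used=1 → run B
t=19: queue=[B,F,C,D,E,H] q_used=2 → run B
t=20: queue=[F,C,D,E,H,B] q_used=0 → run F
t=21: queue=[F,C,D,E,H,B] q_used=1 → run F
t=22: queue=[F,C,D,E,H,B] q_used=2 → run F
t=23: queue=[C,D,E,H,B,F] q_used=0 → run C
t=24: queue=[C,D,E,H,B,F] q_used=1 → run C
t=25: queue=[C,D,E,H,B,F] q_used=2 → run C
t=26: queue=[D,E,H,B,F] q_used=0 → run D
t=27: queue=[D,E,H,B,F] q_used=1 → run D
t=28: queue=[E,H,B,F] q_used=0 → run E
t=29: queue=[E,H,B,F] q_used=1 → run E
t=30: queue=[H,B,F] q_used=0 → run H
t=31: queue=[H,B,F] q_used=1 → run H
t=32: queue=[B,F] q_used=0 → run B
t=33: queue=[B,F] q_used=1 → run B
t=34: queue=[B,F] q_used=2 → run B
t=35: queue=[F,B] q_used=0 → run F
t=36: queue=[F,B] q_used=1 → run F
t=37: queue=[B] q_used=0 → run B
t=38: (idle)
t=39: (idle)
t=40: (idle)
t=41: (idle)

context switches = 15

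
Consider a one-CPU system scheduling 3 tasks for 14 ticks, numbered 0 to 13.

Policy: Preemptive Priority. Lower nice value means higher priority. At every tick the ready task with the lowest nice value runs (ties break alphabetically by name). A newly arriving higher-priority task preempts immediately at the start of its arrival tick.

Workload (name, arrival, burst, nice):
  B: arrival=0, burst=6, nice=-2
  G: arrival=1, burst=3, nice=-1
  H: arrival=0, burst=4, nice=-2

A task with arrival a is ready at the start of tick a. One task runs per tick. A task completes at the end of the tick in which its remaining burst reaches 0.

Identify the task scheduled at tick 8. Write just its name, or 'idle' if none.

t=0: ready={B,H} → run B
t=1: ready={B,G,H} → run B
t=2: ready={B,G,H} → run B
t=3: ready={B,G,H} → run B
t=4: ready={B,G,H} → run B
t=5: ready={B,G,H} → run B
t=6: ready={G,H} → run H
t=7: ready={G,H} → run H
t=8: ready={G,H} → run H
t=9: ready={G,H} → run H
t=10: ready={G} → run G
t=11: ready={G} → run G
t=12: ready={G} → run G
t=13: (idle)

running at tick 8 = H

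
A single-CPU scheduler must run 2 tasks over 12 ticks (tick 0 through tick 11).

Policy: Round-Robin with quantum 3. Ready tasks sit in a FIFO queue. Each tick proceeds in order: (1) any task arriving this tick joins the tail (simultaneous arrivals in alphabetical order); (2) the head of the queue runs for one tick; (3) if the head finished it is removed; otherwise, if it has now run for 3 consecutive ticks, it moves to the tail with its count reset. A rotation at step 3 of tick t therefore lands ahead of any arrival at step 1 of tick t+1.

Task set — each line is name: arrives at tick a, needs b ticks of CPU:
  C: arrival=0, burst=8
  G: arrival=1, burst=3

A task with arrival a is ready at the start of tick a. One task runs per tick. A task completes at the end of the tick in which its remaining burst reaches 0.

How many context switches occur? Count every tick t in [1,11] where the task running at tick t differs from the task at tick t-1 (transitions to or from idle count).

t=0: queue=[C] q_used=0 → run C
t=1: queue=[C,G] q_used=1 → run C
t=2: queue=[C,G] q_used=2 → run C
t=3: queue=[G,C] q_used=0 → run G
t=4: queue=[G,C] q_used=1 → run G
t=5: queue=[G,C] q_used=2 → run G
t=6: queue=[C] q_used=0 → run C
t=7: queue=[C] q_used=1 → run C
t=8: queue=[C] q_used=2 → run C
t=9: queue=[C] q_used=0 → run C
t=10: queue=[C] q_used=1 → run C
t=11: (idle)

context switches = 3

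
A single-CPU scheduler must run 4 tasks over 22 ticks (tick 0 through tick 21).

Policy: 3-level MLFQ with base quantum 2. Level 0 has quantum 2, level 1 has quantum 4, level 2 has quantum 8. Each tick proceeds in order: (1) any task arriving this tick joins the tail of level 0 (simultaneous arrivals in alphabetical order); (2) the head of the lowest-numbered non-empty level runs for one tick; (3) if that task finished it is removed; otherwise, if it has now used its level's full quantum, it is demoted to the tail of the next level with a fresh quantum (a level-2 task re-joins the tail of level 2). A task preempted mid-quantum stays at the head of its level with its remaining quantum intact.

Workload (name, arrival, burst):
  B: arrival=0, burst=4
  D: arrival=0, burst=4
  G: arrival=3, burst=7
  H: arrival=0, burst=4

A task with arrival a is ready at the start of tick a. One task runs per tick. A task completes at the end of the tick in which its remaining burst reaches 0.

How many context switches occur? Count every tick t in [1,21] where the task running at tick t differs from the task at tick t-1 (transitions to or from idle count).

context switches = 8

t=0: L0/L1/L2 = BDH/-/- → run B
t=1: L0/L1/L2 = BDH/-/- → run B
t=2: L0/L1/L2 = DH/B/- → run D
t=3: L0/L1/L2 = DHG/B/- → run D
t=4: L0/L1/L2 = HG/BD/- → run H
t=5: L0/L1/L2 = HG/BD/- → run H
t=6: L0/L1/L2 = G/BDH/- → run G
t=7: L0/L1/L2 = G/BDH/- → run G
t=8: L0/L1/L2 = -/BDHG/- → run B
t=9: L0/L1/L2 = -/BDHG/- → run B
t=10: L0/L1/L2 = -/DHG/- → run D
t=11: L0/L1/L2 = -/DHG/- → run D
t=12: L0/L1/L2 = -/HG/- → run H
t=13: L0/L1/L2 = -/HG/- → run H
t=14: L0/L1/L2 = -/G/- → run G
t=15: L0/L1/L2 = -/G/- → run G
t=16: L0/L1/L2 = -/G/- → run G
t=17: L0/L1/L2 = -/G/- → run G
t=18: L0/L1/L2 = -/-/G → run G
t=19: (idle)
t=20: (idle)
t=21: (idle)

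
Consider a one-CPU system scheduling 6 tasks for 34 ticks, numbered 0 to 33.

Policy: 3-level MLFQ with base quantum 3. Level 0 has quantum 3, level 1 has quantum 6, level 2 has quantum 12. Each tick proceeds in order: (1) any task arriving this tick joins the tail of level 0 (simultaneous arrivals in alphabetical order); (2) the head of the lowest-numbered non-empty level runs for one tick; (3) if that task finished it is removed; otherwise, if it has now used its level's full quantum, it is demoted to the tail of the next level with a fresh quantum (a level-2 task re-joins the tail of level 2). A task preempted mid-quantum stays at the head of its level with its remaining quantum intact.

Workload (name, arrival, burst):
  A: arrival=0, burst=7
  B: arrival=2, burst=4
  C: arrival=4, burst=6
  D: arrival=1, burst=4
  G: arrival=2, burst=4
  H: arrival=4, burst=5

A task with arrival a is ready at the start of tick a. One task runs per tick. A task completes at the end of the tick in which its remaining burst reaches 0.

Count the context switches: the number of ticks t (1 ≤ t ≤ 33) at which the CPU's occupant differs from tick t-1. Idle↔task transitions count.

context switches = 12

t=0: L0/L1/L2 = A/-/- → run A
t=1: L0/L1/L2 = AD/-/- → run A
t=2: L0/L1/L2 = ADBG/-/- → run A
t=3: L0/L1/L2 = DBG/A/- → run D
t=4: L0/L1/L2 = DBGCH/A/- → run D
t=5: L0/L1/L2 = DBGCH/A/- → run D
t=6: L0/L1/L2 = BGCH/AD/- → run B
t=7: L0/L1/L2 = BGCH/AD/- → run B
t=8: L0/L1/L2 = BGCH/AD/- → run B
t=9: L0/L1/L2 = GCH/ADB/- → run G
t=10: L0/L1/L2 = GCH/ADB/- → run G
t=11: L0/L1/L2 = GCH/ADB/- → run G
t=12: L0/L1/L2 = CH/ADBG/- → run C
t=13: L0/L1/L2 = CH/ADBG/- → run C
t=14: L0/L1/L2 = CH/ADBG/- → run C
t=15: L0/L1/L2 = H/ADBGC/- → run H
t=16: L0/L1/L2 = H/ADBGC/- → run H
t=17: L0/L1/L2 = H/ADBGC/- → run H
t=18: L0/L1/L2 = -/ADBGCH/- → run A
t=19: L0/L1/L2 = -/ADBGCH/- → run A
t=20: L0/L1/L2 = -/ADBGCH/- → run A
t=21: L0/L1/L2 = -/ADBGCH/- → run A
t=22: L0/L1/L2 = -/DBGCH/- → run D
t=23: L0/L1/L2 = -/BGCH/- → run B
t=24: L0/L1/L2 = -/GCH/- → run G
t=25: L0/L1/L2 = -/CH/- → run C
t=26: L0/L1/L2 = -/CH/- → run C
t=27: L0/L1/L2 = -/CH/- → run C
t=28: L0/L1/L2 = -/H/- → run H
t=29: L0/L1/L2 = -/H/- → run H
t=30: (idle)
t=31: (idle)
t=32: (idle)
t=33: (idle)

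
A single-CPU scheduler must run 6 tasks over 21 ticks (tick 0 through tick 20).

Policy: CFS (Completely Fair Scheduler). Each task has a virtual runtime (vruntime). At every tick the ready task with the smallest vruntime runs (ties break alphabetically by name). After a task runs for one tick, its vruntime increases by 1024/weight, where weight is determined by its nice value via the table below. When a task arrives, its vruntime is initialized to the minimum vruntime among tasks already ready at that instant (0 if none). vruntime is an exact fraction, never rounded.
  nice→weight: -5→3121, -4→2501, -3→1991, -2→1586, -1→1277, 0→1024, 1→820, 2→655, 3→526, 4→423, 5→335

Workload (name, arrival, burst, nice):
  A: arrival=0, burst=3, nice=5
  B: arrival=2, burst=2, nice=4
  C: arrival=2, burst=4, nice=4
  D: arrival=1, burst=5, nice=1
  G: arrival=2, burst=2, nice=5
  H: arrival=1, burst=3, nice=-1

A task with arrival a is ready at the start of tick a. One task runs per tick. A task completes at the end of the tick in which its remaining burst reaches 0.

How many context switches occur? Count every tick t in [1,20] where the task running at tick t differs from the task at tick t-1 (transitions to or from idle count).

context switches = 17

t=0: vr[A=0] → run A
t=1: vr[A=1024/335 D=1024/335 H=1024/335] → run A
t=2: vr[A=2048/335 B=1024/335 C=1024/335 D=1024/335 G=1024/335 H=1024/335] → run B
t=3: vr[A=2048/335 B=776192/141705 C=1024/335 D=1024/335 G=1024/335 H=1024/335] → run C
t=4: vr[A=2048/335 B=776192/141705 C=776192/141705 D=1024/335 G=1024/335 H=1024/335] → run D
t=5: vr[A=2048/335 B=776192/141705 C=776192/141705 D=59136/13735 G=1024/335 H=1024/335] → run G
t=6: vr[A=2048/335 B=776192/141705 C=776192/141705 D=59136/13735 G=2048/335 H=1024/335] → run H
t=7: vr[A=2048/335 B=776192/141705 C=776192/141705 D=59136/13735 G=2048/335 H=1650688/427795] → run H
t=8: vr[A=2048/335 B=776192/141705 C=776192/141705 D=59136/13735 G=2048/335 H=1993728/427795] → run D
t=9: vr[A=2048/335 B=776192/141705 C=776192/141705 D=76288/13735 G=2048/335 H=1993728/427795] → run H
t=10: vr[A=2048/335 B=776192/141705 C=776192/141705 D=76288/13735 G=2048/335] → run B
t=11: vr[A=2048/335 C=776192/141705 D=76288/13735 G=2048/335] → run C
t=12: vr[A=2048/335 C=1119232/141705 D=76288/13735 G=2048/335] → run D
t=13: vr[A=2048/335 C=1119232/141705 D=18688/2747 G=2048/335] → run A
t=14: vr[C=1119232/141705 D=18688/2747 G=2048/335] → run G
t=15: vr[C=1119232/141705 D=18688/2747] → run D
t=16: vr[C=1119232/141705 D=110592/13735] → run C
t=17: vr[C=487424/47235 D=110592/13735] → run D
t=18: vr[C=487424/47235] → run C
t=19: (idle)
t=20: (idle)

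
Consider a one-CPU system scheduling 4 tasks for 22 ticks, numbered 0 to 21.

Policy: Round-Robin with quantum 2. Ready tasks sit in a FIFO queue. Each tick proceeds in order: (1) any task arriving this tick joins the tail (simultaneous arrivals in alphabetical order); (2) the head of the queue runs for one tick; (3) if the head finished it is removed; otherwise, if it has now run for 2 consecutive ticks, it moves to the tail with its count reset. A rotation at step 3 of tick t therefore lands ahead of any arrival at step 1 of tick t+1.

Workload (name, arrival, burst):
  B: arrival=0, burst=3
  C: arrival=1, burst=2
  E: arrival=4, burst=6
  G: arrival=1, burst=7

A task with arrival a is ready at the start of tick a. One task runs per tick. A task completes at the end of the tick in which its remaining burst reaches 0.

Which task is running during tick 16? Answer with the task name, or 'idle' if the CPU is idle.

t=0: queue=[B] q_used=0 → run B
t=1: queue=[B,C,G] q_used=1 → run B
t=2: queue=[C,G,B] q_used=0 → run C
t=3: queue=[C,G,B] q_used=1 → run C
t=4: queue=[G,B,E] q_used=0 → run G
t=5: queue=[G,B,E] q_used=1 → run G
t=6: queue=[B,E,G] q_used=0 → run B
t=7: queue=[E,G] q_used=0 → run E
t=8: queue=[E,G] q_used=1 → run E
t=9: queue=[G,E] q_used=0 → run G
t=10: queue=[G,E] q_used=1 → run G
t=11: queue=[E,G] q_used=0 → run E
t=12: queue=[E,G] q_used=1 → run E
t=13: queue=[G,E] q_used=0 → run G
t=14: queue=[G,E] q_used=1 → run G
t=15: queue=[E,G] q_used=0 → run E
t=16: queue=[E,G] q_used=1 → run E
t=17: queue=[G] q_used=0 → run G
t=18: (idle)
t=19: (idle)
t=20: (idle)
t=21: (idle)

running at tick 16 = E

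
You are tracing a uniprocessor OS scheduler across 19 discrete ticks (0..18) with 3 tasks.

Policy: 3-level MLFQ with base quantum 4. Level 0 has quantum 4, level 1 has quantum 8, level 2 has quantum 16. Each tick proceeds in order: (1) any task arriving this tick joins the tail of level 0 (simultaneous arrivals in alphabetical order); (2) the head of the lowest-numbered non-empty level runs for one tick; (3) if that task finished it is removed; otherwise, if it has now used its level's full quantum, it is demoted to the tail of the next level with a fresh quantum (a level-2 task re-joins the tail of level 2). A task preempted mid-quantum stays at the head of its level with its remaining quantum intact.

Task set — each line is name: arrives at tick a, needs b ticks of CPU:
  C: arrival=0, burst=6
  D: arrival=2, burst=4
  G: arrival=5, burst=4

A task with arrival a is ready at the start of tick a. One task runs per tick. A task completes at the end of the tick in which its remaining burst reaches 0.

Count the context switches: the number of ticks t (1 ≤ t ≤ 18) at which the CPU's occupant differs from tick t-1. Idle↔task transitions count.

t=0: L0/L1/L2 = C/-/- → run C
t=1: L0/L1/L2 = C/-/- → run C
t=2: L0/L1/L2 = CD/-/- → run C
t=3: L0/L1/L2 = CD/-/- → run C
t=4: L0/L1/L2 = D/C/- → run D
t=5: L0/L1/L2 = DG/C/- → run D
t=6: L0/L1/L2 = DG/C/- → run D
t=7: L0/L1/L2 = DG/C/- → run D
t=8: L0/L1/L2 = G/C/- → run G
t=9: L0/L1/L2 = G/C/- → run G
t=10: L0/L1/L2 = G/C/- → run G
t=11: L0/L1/L2 = G/C/- → run G
t=12: L0/L1/L2 = -/C/- → run C
t=13: L0/L1/L2 = -/C/- → run C
t=14: (idle)
t=15: (idle)
t=16: (idle)
t=17: (idle)
t=18: (idle)

context switches = 4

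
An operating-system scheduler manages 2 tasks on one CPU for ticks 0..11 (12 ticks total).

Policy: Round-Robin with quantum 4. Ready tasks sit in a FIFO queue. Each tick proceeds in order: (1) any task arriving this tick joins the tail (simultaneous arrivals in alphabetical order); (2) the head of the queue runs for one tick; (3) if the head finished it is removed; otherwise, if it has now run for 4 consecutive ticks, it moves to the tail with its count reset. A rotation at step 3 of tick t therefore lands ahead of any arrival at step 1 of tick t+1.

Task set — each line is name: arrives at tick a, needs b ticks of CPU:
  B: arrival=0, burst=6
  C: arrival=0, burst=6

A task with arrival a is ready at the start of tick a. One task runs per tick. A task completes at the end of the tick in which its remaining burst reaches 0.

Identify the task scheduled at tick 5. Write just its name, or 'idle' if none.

running at tick 5 = C

t=0: queue=[B,C] q_used=0 → run B
t=1: queue=[B,C] q_used=1 → run B
t=2: queue=[B,C] q_used=2 → run B
t=3: queue=[B,C] q_used=3 → run B
t=4: queue=[C,B] q_used=0 → run C
t=5: queue=[C,B] q_used=1 → run C
t=6: queue=[C,B] q_used=2 → run C
t=7: queue=[C,B] q_used=3 → run C
t=8: queue=[B,C] q_used=0 → run B
t=9: queue=[B,C] q_used=1 → run B
t=10: queue=[C] q_used=0 → run C
t=11: queue=[C] q_used=1 → run C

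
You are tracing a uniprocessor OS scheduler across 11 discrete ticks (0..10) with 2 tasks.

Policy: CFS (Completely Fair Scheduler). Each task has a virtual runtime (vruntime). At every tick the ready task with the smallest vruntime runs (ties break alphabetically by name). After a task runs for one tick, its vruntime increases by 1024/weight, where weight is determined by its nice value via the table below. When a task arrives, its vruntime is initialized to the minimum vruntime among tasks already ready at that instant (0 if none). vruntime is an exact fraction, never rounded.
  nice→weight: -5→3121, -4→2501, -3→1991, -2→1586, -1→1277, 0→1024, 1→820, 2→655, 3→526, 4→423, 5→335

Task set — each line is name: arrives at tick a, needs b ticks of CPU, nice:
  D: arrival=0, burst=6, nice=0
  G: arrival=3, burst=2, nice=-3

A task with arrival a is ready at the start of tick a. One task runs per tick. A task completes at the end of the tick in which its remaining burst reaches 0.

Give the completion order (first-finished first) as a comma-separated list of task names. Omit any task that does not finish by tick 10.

t=0: vr[D=0] → run D
t=1: vr[D=1] → run D
t=2: vr[D=2] → run D
t=3: vr[D=3 G=3] → run D
t=4: vr[D=4 G=3] → run G
t=5: vr[D=4 G=6997/1991] → run G
t=6: vr[D=4] → run D
t=7: vr[D=5] → run D
t=8: (idle)
t=9: (idle)
t=10: (idle)

completion order = G, D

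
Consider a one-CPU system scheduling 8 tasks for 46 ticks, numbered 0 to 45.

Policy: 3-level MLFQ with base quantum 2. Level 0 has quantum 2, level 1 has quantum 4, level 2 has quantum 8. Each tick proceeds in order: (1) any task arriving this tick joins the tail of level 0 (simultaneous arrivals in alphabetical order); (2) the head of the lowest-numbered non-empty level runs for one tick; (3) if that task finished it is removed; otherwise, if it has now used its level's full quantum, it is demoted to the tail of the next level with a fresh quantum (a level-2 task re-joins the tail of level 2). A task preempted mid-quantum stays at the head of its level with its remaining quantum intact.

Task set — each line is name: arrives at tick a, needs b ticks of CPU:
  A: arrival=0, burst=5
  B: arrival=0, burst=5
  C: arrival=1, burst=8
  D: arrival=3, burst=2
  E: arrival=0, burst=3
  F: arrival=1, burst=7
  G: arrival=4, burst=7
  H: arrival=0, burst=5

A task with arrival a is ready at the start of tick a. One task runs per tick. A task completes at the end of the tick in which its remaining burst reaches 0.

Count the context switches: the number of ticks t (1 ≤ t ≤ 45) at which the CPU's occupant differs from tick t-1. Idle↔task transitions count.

t=0: L0/L1/L2 = ABEH/-/- → run A
t=1: L0/L1/L2 = ABEHCF/-/- → run A
t=2: L0/L1/L2 = BEHCF/A/- → run B
t=3: L0/L1/L2 = BEHCFD/A/- → run B
t=4: L0/L1/L2 = EHCFDG/AB/- → run E
t=5: L0/L1/L2 = EHCFDG/AB/- → run E
t=6: L0/L1/L2 = HCFDG/ABE/- → run H
t=7: L0/L1/L2 = HCFDG/ABE/- → run H
t=8: L0/L1/L2 = CFDG/ABEH/- → run C
t=9: L0/L1/L2 = CFDG/ABEH/- → run C
t=10: L0/L1/L2 = FDG/ABEHC/- → run F
t=11: L0/L1/L2 = FDG/ABEHC/- → run F
t=12: L0/L1/L2 = DG/ABEHCF/- → run D
t=13: L0/L1/L2 = DG/ABEHCF/- → run D
t=14: L0/L1/L2 = G/ABEHCF/- → run G
t=15: L0/L1/L2 = G/ABEHCF/- → run G
t=16: L0/L1/L2 = -/ABEHCFG/- → run A
t=17: L0/L1/L2 = -/ABEHCFG/- → run A
t=18: L0/L1/L2 = -/ABEHCFG/- → run A
t=19: L0/L1/L2 = -/BEHCFG/- → run B
t=20: L0/L1/L2 = -/BEHCFG/- → run B
t=21: L0/L1/L2 = -/BEHCFG/- → run B
t=22: L0/L1/L2 = -/EHCFG/- → run E
t=23: L0/L1/L2 = -/HCFG/- → run H
t=24: L0/L1/L2 = -/HCFG/- → run H
t=25: L0/L1/L2 = -/HCFG/- → run H
t=26: L0/L1/L2 = -/CFG/- → run C
t=27: L0/L1/L2 = -/CFG/- → run C
t=28: L0/L1/L2 = -/CFG/- → run C
t=29: L0/L1/L2 = -/CFG/- → run C
t=30: L0/L1/L2 = -/FG/C → run F
t=31: L0/L1/L2 = -/FG/C → run F
t=32: L0/L1/L2 = -/FG/C → run F
t=33: L0/L1/L2 = -/FG/C → run F
t=34: L0/L1/L2 = -/G/CF → run G
t=35: L0/L1/L2 = -/G/CF → run G
t=36: L0/L1/L2 = -/G/CF → run G
t=37: L0/L1/L2 = -/G/CF → run G
t=38: L0/L1/L2 = -/-/CFG → run C
t=39: L0/L1/L2 = -/-/CFG → run C
t=40: L0/L1/L2 = -/-/FG → run F
t=41: L0/L1/L2 = -/-/G → run G
t=42: (idle)
t=43: (idle)
t=44: (idle)
t=45: (idle)

context switches = 18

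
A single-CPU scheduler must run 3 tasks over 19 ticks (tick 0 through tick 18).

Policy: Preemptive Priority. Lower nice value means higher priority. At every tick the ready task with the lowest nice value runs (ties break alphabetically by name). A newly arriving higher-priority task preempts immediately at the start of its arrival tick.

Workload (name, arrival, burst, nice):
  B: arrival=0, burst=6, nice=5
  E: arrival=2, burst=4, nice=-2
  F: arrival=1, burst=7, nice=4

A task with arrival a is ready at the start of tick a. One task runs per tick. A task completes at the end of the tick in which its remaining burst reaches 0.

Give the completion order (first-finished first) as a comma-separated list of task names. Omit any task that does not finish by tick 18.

completion order = E, F, B

t=0: ready={B} → run B
t=1: ready={B,F} → run F
t=2: ready={B,E,F} → run E
t=3: ready={B,E,F} → run E
t=4: ready={B,E,F} → run E
t=5: ready={B,E,F} → run E
t=6: ready={B,F} → run F
t=7: ready={B,F} → run F
t=8: ready={B,F} → run F
t=9: ready={B,F} → run F
t=10: ready={B,F} → run F
t=11: ready={B,F} → run F
t=12: ready={B} → run B
t=13: ready={B} → run B
t=14: ready={B} → run B
t=15: ready={B} → run B
t=16: ready={B} → run B
t=17: (idle)
t=18: (idle)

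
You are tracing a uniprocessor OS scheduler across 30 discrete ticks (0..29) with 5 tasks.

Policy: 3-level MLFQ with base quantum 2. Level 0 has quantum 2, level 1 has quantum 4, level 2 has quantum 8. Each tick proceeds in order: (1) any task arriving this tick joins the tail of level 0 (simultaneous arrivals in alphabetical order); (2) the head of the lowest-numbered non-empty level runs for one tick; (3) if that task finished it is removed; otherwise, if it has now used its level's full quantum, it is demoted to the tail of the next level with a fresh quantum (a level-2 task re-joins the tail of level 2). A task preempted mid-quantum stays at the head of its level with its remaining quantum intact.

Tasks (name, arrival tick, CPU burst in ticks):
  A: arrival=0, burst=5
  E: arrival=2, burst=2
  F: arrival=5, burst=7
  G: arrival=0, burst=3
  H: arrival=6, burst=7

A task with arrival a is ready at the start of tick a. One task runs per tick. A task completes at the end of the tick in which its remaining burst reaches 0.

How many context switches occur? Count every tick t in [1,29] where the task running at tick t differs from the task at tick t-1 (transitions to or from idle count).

context switches = 11

t=0: L0/L1/L2 = AG/-/- → run A
t=1: L0/L1/L2 = AG/-/- → run A
t=2: L0/L1/L2 = GE/A/- → run G
t=3: L0/L1/L2 = GE/A/- → run G
t=4: L0/L1/L2 = E/AG/- → run E
t=5: L0/L1/L2 = EF/AG/- → run E
t=6: L0/L1/L2 = FH/AG/- → run F
t=7: L0/L1/L2 = FH/AG/- → run F
t=8: L0/L1/L2 = H/AGF/- → run H
t=9: L0/L1/L2 = H/AGF/- → run H
t=10: L0/L1/L2 = -/AGFH/- → run A
t=11: L0/L1/L2 = -/AGFH/- → run A
t=12: L0/L1/L2 = -/AGFH/- → run A
t=13: L0/L1/L2 = -/GFH/- → run G
t=14: L0/L1/L2 = -/FH/- → run F
t=15: L0/L1/L2 = -/FH/- → run F
t=16: L0/L1/L2 = -/FH/- → run F
t=17: L0/L1/L2 = -/FH/- → run F
t=18: L0/L1/L2 = -/H/F → run H
t=19: L0/L1/L2 = -/H/F → run H
t=20: L0/L1/L2 = -/H/F → run H
t=21: L0/L1/L2 = -/H/F → run H
t=22: L0/L1/L2 = -/-/FH → run F
t=23: L0/L1/L2 = -/-/H → run H
t=24: (idle)
t=25: (idle)
t=26: (idle)
t=27: (idle)
t=28: (idle)
t=29: (idle)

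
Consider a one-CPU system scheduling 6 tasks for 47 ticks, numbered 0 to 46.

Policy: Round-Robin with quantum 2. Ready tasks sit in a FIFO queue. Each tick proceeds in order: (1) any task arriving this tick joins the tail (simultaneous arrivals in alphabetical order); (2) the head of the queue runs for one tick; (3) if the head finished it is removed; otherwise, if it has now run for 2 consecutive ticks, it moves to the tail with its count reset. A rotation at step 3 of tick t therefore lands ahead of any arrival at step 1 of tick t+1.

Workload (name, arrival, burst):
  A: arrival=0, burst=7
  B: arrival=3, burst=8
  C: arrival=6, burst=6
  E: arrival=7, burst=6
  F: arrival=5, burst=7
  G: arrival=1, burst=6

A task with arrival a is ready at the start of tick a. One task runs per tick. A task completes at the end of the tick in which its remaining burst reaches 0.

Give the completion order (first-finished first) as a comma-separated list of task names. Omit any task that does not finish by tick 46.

t=0: queue=[A] q_used=0 → run A
t=1: queue=[A,G] q_used=1 → run A
t=2: queue=[G,A] q_used=0 → run G
t=3: queue=[G,A,B] q_used=1 → run G
t=4: queue=[A,B,G] q_used=0 → run A
t=5: queue=[A,B,G,F] q_used=1 → run A
t=6: queue=[B,G,F,A,C] q_used=0 → run B
t=7: queue=[B,G,F,A,C,E] q_used=1 → run B
t=8: queue=[G,F,A,C,E,B] q_used=0 → run G
t=9: queue=[G,F,A,C,E,B] q_used=1 → run G
t=10: queue=[F,A,C,E,B,G] q_used=0 → run F
t=11: queue=[F,A,C,E,B,G] q_used=1 → run F
t=12: queue=[A,C,E,B,G,F] q_used=0 → run A
t=13: queue=[A,C,E,B,G,F] q_used=1 → run A
t=14: queue=[C,E,B,G,F,A] q_used=0 → run C
t=15: queue=[C,E,B,G,F,A] q_used=1 → run C
t=16: queue=[E,B,G,F,A,C] q_used=0 → run E
t=17: queue=[E,B,G,F,A,C] q_used=1 → run E
t=18: queue=[B,G,F,A,C,E] q_used=0 → run B
t=19: queue=[B,G,F,A,C,E] q_used=1 → run B
t=20: queue=[G,F,A,C,E,B] q_used=0 → run G
t=21: queue=[G,F,A,C,E,B] q_used=1 → run G
t=22: queue=[F,A,C,E,B] q_used=0 → run F
t=23: queue=[F,A,C,E,B] q_used=1 → run F
t=24: queue=[A,C,E,B,F] q_used=0 → run A
t=25: queue=[C,E,B,F] q_used=0 → run C
t=26: queue=[C,E,B,F] q_used=1 → run C
t=27: queue=[E,B,F,C] q_used=0 → run E
t=28: queue=[E,B,F,C] q_used=1 → run E
t=29: queue=[B,F,C,E] q_used=0 → run B
t=30: queue=[B,F,C,E] q_used=1 → run B
t=31: queue=[F,C,E,B] q_used=0 → run F
t=32: queue=[F,C,E,B] q_used=1 → run F
t=33: queue=[C,E,B,F] q_used=0 → run C
t=34: queue=[C,E,B,F] q_used=1 → run C
t=35: queue=[E,B,F] q_used=0 → run E
t=36: queue=[E,B,F] q_used=1 → run E
t=37: queue=[B,F] q_used=0 → run B
t=38: queue=[B,F] q_used=1 → run B
t=39: queue=[F] q_used=0 → run F
t=40: (idle)
t=41: (idle)
t=42: (idle)
t=43: (idle)
t=44: (idle)
t=45: (idle)
t=46: (idle)

completion order = G, A, C, E, B, F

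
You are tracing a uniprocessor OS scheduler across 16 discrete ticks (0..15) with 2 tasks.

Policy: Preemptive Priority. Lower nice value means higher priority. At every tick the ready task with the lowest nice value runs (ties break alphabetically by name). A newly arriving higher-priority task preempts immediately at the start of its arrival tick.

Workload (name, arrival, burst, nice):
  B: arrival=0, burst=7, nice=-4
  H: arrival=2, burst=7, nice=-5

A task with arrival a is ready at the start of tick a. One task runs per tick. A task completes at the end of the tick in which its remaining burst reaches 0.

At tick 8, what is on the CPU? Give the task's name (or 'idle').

running at tick 8 = H

t=0: ready={B} → run B
t=1: ready={B} → run B
t=2: ready={B,H} → run H
t=3: ready={B,H} → run H
t=4: ready={B,H} → run H
t=5: ready={B,H} → run H
t=6: ready={B,H} → run H
t=7: ready={B,H} → run H
t=8: ready={B,H} → run H
t=9: ready={B} → run B
t=10: ready={B} → run B
t=11: ready={B} → run B
t=12: ready={B} → run B
t=13: ready={B} → run B
t=14: (idle)
t=15: (idle)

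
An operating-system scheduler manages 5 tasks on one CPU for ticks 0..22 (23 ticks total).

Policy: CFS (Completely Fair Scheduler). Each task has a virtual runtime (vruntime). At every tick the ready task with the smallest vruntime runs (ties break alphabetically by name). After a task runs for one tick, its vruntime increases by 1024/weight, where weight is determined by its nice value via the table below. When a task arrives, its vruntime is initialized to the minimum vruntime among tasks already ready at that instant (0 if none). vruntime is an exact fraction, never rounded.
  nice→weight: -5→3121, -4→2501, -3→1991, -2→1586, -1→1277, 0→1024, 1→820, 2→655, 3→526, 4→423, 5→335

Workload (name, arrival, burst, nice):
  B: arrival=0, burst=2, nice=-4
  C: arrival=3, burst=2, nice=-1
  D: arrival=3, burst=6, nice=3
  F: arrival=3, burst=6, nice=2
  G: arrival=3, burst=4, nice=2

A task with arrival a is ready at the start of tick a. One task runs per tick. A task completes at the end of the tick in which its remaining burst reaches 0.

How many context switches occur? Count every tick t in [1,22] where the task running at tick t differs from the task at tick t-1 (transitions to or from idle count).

t=0: vr[B=0] → run B
t=1: vr[B=1024/2501] → run B
t=2: (idle)
t=3: vr[C=0 D=0 F=0 G=0] → run C
t=4: vr[C=1024/1277 D=0 F=0 G=0] → run D
t=5: vr[C=1024/1277 D=512/263 F=0 G=0] → run F
t=6: vr[C=1024/1277 D=512/263 F=1024/655 G=0] → run G
t=7: vr[C=1024/1277 D=512/263 F=1024/655 G=1024/655] → run C
t=8: vr[D=512/263 F=1024/655 G=1024/655] → run F
t=9: vr[D=512/263 F=2048/655 G=1024/655] → run G
t=10: vr[D=512/263 F=2048/655 G=2048/655] → run D
t=11: vr[D=1024/263 F=2048/655 G=2048/655] → run F
t=12: vr[D=1024/263 F=3072/655 G=2048/655] → run G
t=13: vr[D=1024/263 F=3072/655 G=3072/655] → run D
t=14: vr[D=1536/263 F=3072/655 G=3072/655] → run F
t=15: vr[D=1536/263 F=4096/655 G=3072/655] → run G
t=16: vr[D=1536/263 F=4096/655] → run D
t=17: vr[D=2048/263 F=4096/655] → run F
t=18: vr[D=2048/263 F=1024/131] → run D
t=19: vr[D=2560/263 F=1024/131] → run F
t=20: vr[D=2560/263] → run D
t=21: (idle)
t=22: (idle)

context switches = 20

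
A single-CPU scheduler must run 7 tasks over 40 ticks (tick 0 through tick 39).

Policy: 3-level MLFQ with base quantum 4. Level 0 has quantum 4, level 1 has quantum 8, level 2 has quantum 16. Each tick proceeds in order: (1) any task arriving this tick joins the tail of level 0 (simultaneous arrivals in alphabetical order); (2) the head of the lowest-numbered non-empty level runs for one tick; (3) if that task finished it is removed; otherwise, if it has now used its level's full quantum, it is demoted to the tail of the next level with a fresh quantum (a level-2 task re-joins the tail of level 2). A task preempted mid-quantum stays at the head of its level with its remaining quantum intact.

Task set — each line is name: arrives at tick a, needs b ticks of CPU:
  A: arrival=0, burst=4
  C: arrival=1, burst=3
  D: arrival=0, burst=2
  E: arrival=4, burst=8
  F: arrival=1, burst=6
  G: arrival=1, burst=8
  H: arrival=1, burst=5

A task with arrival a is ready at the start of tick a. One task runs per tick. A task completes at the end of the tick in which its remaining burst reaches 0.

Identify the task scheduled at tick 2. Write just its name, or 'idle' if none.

t=0: L0/L1/L2 = AD/-/- → run A
t=1: L0/L1/L2 = ADCFGH/-/- → run A
t=2: L0/L1/L2 = ADCFGH/-/- → run A
t=3: L0/L1/L2 = ADCFGH/-/- → run A
t=4: L0/L1/L2 = DCFGHE/-/- → run D
t=5: L0/L1/L2 = DCFGHE/-/- → run D
t=6: L0/L1/L2 = CFGHE/-/- → run C
t=7: L0/L1/L2 = CFGHE/-/- → run C
t=8: L0/L1/L2 = CFGHE/-/- → run C
t=9: L0/L1/L2 = FGHE/-/- → run F
t=10: L0/L1/L2 = FGHE/-/- → run F
t=11: L0/L1/L2 = FGHE/-/- → run F
t=12: L0/L1/L2 = FGHE/-/- → run F
t=13: L0/L1/L2 = GHE/F/- → run G
t=14: L0/L1/L2 = GHE/F/- → run G
t=15: L0/L1/L2 = GHE/F/- → run G
t=16: L0/L1/L2 = GHE/F/- → run G
t=17: L0/L1/L2 = HE/FG/- → run H
t=18: L0/L1/L2 = HE/FG/- → run H
t=19: L0/L1/L2 = HE/FG/- → run H
t=20: L0/L1/L2 = HE/FG/- → run H
t=21: L0/L1/L2 = E/FGH/- → run E
t=22: L0/L1/L2 = E/FGH/- → run E
t=23: L0/L1/L2 = E/FGH/- → run E
t=24: L0/L1/L2 = E/FGH/- → run E
t=25: L0/L1/L2 = -/FGHE/- → run F
t=26: L0/L1/L2 = -/FGHE/- → run F
t=27: L0/L1/L2 = -/GHE/- → run G
t=28: L0/L1/L2 = -/GHE/- → run G
t=29: L0/L1/L2 = -/GHE/- → run G
t=30: L0/L1/L2 = -/GHE/- → run G
t=31: L0/L1/L2 = -/HE/- → run H
t=32: L0/L1/L2 = -/E/- → run E
t=33: L0/L1/L2 = -/E/- → run E
t=34: L0/L1/L2 = -/E/- → run E
t=35: L0/L1/L2 = -/E/- → run E
t=36: (idle)
t=37: (idle)
t=38: (idle)
t=39: (idle)

running at tick 2 = A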